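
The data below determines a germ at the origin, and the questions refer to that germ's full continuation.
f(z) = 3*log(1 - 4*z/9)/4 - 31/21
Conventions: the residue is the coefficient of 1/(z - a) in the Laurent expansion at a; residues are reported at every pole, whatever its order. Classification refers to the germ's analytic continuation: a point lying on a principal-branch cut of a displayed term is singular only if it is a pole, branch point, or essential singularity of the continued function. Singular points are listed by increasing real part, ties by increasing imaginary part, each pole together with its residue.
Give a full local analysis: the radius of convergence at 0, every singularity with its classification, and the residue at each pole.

Branch term (3/4)*log(1 - z/(9/4)): its argument vanishes at z = 9/4, a logarithmic branch point, modulus 9/4.
The radius of convergence is the smallest modulus among the singular points: 9/4.

Radius of convergence at 0: 9/4.
At 9/4: a logarithmic branch point.


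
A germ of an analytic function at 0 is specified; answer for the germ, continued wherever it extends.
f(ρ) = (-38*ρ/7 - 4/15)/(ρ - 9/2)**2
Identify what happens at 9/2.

The denominator factor ρ - 9/2 vanishes at 9/2 and appears to the power 2; the numerator there equals -2593/105, nonzero, and no other factor vanishes.
Hence a pole whose order is the multiplicity, 2.

The point is a pole of order 2.


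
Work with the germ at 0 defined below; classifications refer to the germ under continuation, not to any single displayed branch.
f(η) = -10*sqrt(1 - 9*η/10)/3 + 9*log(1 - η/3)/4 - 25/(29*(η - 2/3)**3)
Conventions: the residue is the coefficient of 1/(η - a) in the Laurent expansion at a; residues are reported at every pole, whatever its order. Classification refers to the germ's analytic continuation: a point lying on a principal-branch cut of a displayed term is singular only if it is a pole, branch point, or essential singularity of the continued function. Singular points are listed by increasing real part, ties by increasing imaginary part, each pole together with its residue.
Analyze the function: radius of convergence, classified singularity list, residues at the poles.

Denominator factor (η - 2/3)^3: pole of order 3 at 2/3, modulus 2/3.
Branch term (9/4)*log(1 - η/(3)): its argument vanishes at η = 3, a logarithmic branch point, modulus 3.
Branch term (-10/3)*sqrt(1 - η/(10/9)): its argument vanishes at η = 10/9, a square-root branch point, modulus 10/9.
The radius of convergence is the smallest modulus among the singular points: 2/3.
The branch terms are analytic at 2/3 and contribute nothing to the residue; only the rational part matters.
At the order-3 pole 2/3 set g(η) = (η - (2/3))^3*(rational part) = -25/29.
Order-3 pole: residue = g''(a)/2; g''(2/3) = 0, so the residue is 0.
List the singular points by increasing real part (a conjugate pair: the negative imaginary part first).

Radius of convergence at 0: 2/3.
At 2/3: a pole of order 3; residue 0.
At 10/9: an algebraic (square-root) branch point.
At 3: a logarithmic branch point.


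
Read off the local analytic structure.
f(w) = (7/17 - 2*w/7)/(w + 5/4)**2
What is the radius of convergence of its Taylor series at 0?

Denominator factor (w + 5/4)^2: pole of order 2 at -5/4, modulus 5/4.
The radius of convergence is the smallest modulus among the singular points: 5/4.

The radius of convergence is 5/4.


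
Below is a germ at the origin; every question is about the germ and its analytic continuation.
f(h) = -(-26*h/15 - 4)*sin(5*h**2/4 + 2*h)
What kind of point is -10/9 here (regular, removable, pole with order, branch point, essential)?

The point is a regular point.

There is no denominator, hence no pole anywhere.
The factor -sin(5*h**2/4 + 2*h) is entire.
So the germ continues analytically to -10/9.


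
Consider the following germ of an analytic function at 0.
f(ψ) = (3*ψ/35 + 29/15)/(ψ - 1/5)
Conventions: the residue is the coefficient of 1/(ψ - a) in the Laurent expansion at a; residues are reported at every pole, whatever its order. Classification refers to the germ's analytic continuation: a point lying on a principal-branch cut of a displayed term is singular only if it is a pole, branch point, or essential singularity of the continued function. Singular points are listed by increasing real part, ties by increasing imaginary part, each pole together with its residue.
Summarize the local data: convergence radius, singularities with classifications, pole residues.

Radius of convergence at 0: 1/5.
At 1/5: a pole of order 1; residue 1024/525.

Denominator factor (ψ - 1/5): pole of order 1 at 1/5, modulus 1/5.
The radius of convergence is the smallest modulus among the singular points: 1/5.
At the order-1 pole 1/5 set g(ψ) = (ψ - (1/5))*f(ψ) = 3*ψ/35 + 29/15.
Simple pole: residue = g(a) at a = 1/5, which is 1024/525.


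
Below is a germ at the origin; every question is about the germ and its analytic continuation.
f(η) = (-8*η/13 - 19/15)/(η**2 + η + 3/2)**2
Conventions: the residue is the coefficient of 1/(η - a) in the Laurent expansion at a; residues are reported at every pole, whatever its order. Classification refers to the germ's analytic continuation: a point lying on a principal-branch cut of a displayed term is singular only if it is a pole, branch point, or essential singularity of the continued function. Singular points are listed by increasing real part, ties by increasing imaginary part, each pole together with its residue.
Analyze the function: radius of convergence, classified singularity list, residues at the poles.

Radius of convergence at 0: (1/2)*sqrt(6).
At (-1/2) - ((1/2)*sqrt(5))*i: a pole of order 2; residue -((374/4875)*sqrt(5))*i.
At (-1/2) + ((1/2)*sqrt(5))*i: a pole of order 2; residue ((374/4875)*sqrt(5))*i.

Denominator factor (η**2 + η + 3/2)^2: discriminant -5, complex-conjugate roots (-1/2) + ((1/2)*sqrt(5))*i and (-1/2) - ((1/2)*sqrt(5))*i; poles of order 2, moduli (1/2)*sqrt(6) and (1/2)*sqrt(6).
The radius of convergence is the smallest modulus among the singular points: (1/2)*sqrt(6).
The factor η**2 + η + 3/2 splits as (η - a)(η - a') with a = (-1/2) - ((1/2)*sqrt(5))*i, a' = (-1/2) + ((1/2)*sqrt(5))*i. At the order-2 pole a set g(η) = (η - a)^2*f(η) = [-8*η/13 - 19/15] / (η - a')^2.
Order-2 pole: residue = g'(a); g'((-1/2) - ((1/2)*sqrt(5))*i) = -((374/4875)*sqrt(5))*i, so the residue is -((374/4875)*sqrt(5))*i.
The factor η**2 + η + 3/2 splits as (η - a)(η - a') with a = (-1/2) + ((1/2)*sqrt(5))*i, a' = (-1/2) - ((1/2)*sqrt(5))*i. At the order-2 pole a set g(η) = (η - a)^2*f(η) = [-8*η/13 - 19/15] / (η - a')^2.
Order-2 pole: residue = g'(a); g'((-1/2) + ((1/2)*sqrt(5))*i) = ((374/4875)*sqrt(5))*i, so the residue is ((374/4875)*sqrt(5))*i.
List the singular points by increasing real part (a conjugate pair: the negative imaginary part first).


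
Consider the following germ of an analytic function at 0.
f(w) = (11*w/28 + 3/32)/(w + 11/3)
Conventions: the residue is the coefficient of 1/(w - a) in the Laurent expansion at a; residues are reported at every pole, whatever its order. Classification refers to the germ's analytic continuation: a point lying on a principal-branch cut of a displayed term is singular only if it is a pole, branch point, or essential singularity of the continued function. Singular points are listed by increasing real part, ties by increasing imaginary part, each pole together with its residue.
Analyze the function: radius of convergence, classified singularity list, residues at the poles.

Denominator factor (w + 11/3): pole of order 1 at -11/3, modulus 11/3.
The radius of convergence is the smallest modulus among the singular points: 11/3.
At the order-1 pole -11/3 set g(w) = (w - (-11/3))*f(w) = 11*w/28 + 3/32.
Simple pole: residue = g(a) at a = -11/3, which is -905/672.

Radius of convergence at 0: 11/3.
At -11/3: a pole of order 1; residue -905/672.


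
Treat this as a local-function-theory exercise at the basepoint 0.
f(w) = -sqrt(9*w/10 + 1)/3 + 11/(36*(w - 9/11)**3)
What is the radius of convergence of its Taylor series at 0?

Denominator factor (w - 9/11)^3: pole of order 3 at 9/11, modulus 9/11.
Branch term (-1/3)*sqrt(1 - w/(-10/9)): its argument vanishes at w = -10/9, a square-root branch point, modulus 10/9.
The radius of convergence is the smallest modulus among the singular points: 9/11.

The radius of convergence is 9/11.


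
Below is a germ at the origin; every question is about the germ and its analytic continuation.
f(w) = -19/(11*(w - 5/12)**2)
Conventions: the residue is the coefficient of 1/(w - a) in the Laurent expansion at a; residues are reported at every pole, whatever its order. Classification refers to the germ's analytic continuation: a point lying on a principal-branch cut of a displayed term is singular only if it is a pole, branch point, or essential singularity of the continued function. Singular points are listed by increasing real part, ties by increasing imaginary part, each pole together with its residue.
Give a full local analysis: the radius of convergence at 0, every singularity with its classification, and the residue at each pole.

Radius of convergence at 0: 5/12.
At 5/12: a pole of order 2; residue 0.

Denominator factor (w - 5/12)^2: pole of order 2 at 5/12, modulus 5/12.
The radius of convergence is the smallest modulus among the singular points: 5/12.
At the order-2 pole 5/12 set g(w) = (w - (5/12))^2*f(w) = -19/11.
Order-2 pole: residue = g'(a); g'(5/12) = 0, so the residue is 0.


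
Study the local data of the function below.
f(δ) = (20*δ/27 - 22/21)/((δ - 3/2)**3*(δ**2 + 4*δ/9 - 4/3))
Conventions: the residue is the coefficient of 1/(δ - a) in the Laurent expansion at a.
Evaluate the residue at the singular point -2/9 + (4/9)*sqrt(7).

The factor δ**2 + 4*δ/9 - 4/3 splits as (δ - a)(δ - a') with a = -2/9 + (4/9)*sqrt(7), a' = -2/9 - (4/9)*sqrt(7). At the order-1 pole a set g(δ) = (δ - a)*f(δ) = [(20*δ/27 - 22/21)/(δ - 3/2)**3] / (δ - a').
Simple pole: residue = g(a) at a = -2/9 + (4/9)*sqrt(7), which is 553088/1296351 + (1588150/9074457)*sqrt(7).

The residue is 553088/1296351 + (1588150/9074457)*sqrt(7).


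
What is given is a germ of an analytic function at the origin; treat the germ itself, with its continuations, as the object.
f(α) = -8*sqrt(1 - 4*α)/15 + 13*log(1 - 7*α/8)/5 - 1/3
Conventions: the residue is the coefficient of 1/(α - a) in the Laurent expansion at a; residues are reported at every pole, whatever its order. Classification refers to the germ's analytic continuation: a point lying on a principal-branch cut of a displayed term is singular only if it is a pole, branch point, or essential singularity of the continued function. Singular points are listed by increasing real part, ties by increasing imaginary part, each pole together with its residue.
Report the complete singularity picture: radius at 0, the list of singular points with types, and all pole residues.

Radius of convergence at 0: 1/4.
At 1/4: an algebraic (square-root) branch point.
At 8/7: a logarithmic branch point.

Branch term (-8/15)*sqrt(1 - α/(1/4)): its argument vanishes at α = 1/4, a square-root branch point, modulus 1/4.
Branch term (13/5)*log(1 - α/(8/7)): its argument vanishes at α = 8/7, a logarithmic branch point, modulus 8/7.
The radius of convergence is the smallest modulus among the singular points: 1/4.
List the singular points by increasing real part (a conjugate pair: the negative imaginary part first).


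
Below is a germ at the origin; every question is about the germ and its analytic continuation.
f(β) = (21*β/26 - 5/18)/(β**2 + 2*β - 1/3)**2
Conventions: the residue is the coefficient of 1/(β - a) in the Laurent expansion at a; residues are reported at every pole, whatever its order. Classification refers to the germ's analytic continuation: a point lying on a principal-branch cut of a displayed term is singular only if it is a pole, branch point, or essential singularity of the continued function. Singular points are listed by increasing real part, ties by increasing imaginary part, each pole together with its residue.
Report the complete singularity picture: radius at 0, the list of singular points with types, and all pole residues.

Radius of convergence at 0: -1 + (2/3)*sqrt(3).
At -1 - (2/3)*sqrt(3): a pole of order 2; residue -(127/1248)*sqrt(3).
At -1 + (2/3)*sqrt(3): a pole of order 2; residue (127/1248)*sqrt(3).

Denominator factor (β**2 + 2*β - 1/3)^2: discriminant 16/3, real irrational roots -1 + (2/3)*sqrt(3) and -1 - (2/3)*sqrt(3); poles of order 2, moduli -1 + (2/3)*sqrt(3) and 1 + (2/3)*sqrt(3).
The radius of convergence is the smallest modulus among the singular points: -1 + (2/3)*sqrt(3).
The factor β**2 + 2*β - 1/3 splits as (β - a)(β - a') with a = -1 - (2/3)*sqrt(3), a' = -1 + (2/3)*sqrt(3). At the order-2 pole a set g(β) = (β - a)^2*f(β) = [21*β/26 - 5/18] / (β - a')^2.
Order-2 pole: residue = g'(a); g'(-1 - (2/3)*sqrt(3)) = -(127/1248)*sqrt(3), so the residue is -(127/1248)*sqrt(3).
The factor β**2 + 2*β - 1/3 splits as (β - a)(β - a') with a = -1 + (2/3)*sqrt(3), a' = -1 - (2/3)*sqrt(3). At the order-2 pole a set g(β) = (β - a)^2*f(β) = [21*β/26 - 5/18] / (β - a')^2.
Order-2 pole: residue = g'(a); g'(-1 + (2/3)*sqrt(3)) = (127/1248)*sqrt(3), so the residue is (127/1248)*sqrt(3).
List the singular points by increasing real part (a conjugate pair: the negative imaginary part first).


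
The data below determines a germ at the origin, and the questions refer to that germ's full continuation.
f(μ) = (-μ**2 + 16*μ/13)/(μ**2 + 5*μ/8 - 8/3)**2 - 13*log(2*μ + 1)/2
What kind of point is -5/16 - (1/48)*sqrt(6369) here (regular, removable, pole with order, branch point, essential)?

The point is a pole of order 2.

The denominator factor μ**2 + 5*μ/8 - 8/3 vanishes at -5/16 - (1/48)*sqrt(6369) and appears to the power 2; the numerator there equals -16207/4992 - (193/4992)*sqrt(6369), nonzero, and no other factor vanishes.
The branch terms are analytic at this point.
Hence a pole whose order is the multiplicity, 2.


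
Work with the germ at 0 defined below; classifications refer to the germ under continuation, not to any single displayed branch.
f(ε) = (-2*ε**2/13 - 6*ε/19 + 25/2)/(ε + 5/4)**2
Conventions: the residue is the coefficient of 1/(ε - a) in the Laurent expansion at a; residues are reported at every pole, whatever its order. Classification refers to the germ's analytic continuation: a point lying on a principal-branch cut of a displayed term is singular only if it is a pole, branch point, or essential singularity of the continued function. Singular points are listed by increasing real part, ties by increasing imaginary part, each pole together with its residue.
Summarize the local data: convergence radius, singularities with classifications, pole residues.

Radius of convergence at 0: 5/4.
At -5/4: a pole of order 2; residue 17/247.

Denominator factor (ε + 5/4)^2: pole of order 2 at -5/4, modulus 5/4.
The radius of convergence is the smallest modulus among the singular points: 5/4.
At the order-2 pole -5/4 set g(ε) = (ε - (-5/4))^2*f(ε) = -2*ε**2/13 - 6*ε/19 + 25/2.
Order-2 pole: residue = g'(a); g'(-5/4) = 17/247, so the residue is 17/247.


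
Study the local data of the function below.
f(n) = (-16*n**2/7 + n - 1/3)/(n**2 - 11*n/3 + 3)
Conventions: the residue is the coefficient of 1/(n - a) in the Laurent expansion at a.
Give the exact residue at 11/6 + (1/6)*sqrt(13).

The residue is -155/42 - (883/546)*sqrt(13).

The factor n**2 - 11*n/3 + 3 splits as (n - a)(n - a') with a = 11/6 + (1/6)*sqrt(13), a' = 11/6 - (1/6)*sqrt(13). At the order-1 pole a set g(n) = (n - a)*f(n) = [-16*n**2/7 + n - 1/3] / (n - a').
Simple pole: residue = g(a) at a = 11/6 + (1/6)*sqrt(13), which is -155/42 - (883/546)*sqrt(13).


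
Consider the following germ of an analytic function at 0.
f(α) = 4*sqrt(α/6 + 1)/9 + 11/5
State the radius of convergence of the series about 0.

Branch term (4/9)*sqrt(1 - α/(-6)): its argument vanishes at α = -6, a square-root branch point, modulus 6.
The radius of convergence is the smallest modulus among the singular points: 6.

The radius of convergence is 6.


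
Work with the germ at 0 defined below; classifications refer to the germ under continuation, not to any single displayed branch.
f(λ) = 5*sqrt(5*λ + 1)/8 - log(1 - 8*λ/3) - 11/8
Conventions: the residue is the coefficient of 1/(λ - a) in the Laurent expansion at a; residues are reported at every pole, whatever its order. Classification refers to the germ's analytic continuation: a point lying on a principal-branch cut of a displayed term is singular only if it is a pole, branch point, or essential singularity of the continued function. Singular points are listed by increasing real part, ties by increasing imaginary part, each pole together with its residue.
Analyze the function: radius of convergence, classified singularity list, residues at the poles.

Radius of convergence at 0: 1/5.
At -1/5: an algebraic (square-root) branch point.
At 3/8: a logarithmic branch point.

Branch term (-1)*log(1 - λ/(3/8)): its argument vanishes at λ = 3/8, a logarithmic branch point, modulus 3/8.
Branch term (5/8)*sqrt(1 - λ/(-1/5)): its argument vanishes at λ = -1/5, a square-root branch point, modulus 1/5.
The radius of convergence is the smallest modulus among the singular points: 1/5.
List the singular points by increasing real part (a conjugate pair: the negative imaginary part first).


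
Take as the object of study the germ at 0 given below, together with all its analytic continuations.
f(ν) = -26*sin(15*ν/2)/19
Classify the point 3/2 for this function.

The point is a regular point.

There is no denominator, hence no pole anywhere.
The factor -sin(15*ν/2) is entire.
So the germ continues analytically to 3/2.


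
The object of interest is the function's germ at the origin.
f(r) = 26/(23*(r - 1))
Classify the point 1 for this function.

The denominator factor r - 1 vanishes at 1 and appears to the power 1; the numerator there equals 26/23, nonzero, and no other factor vanishes.
Hence a pole whose order is the multiplicity, 1.

The point is a pole of order 1.


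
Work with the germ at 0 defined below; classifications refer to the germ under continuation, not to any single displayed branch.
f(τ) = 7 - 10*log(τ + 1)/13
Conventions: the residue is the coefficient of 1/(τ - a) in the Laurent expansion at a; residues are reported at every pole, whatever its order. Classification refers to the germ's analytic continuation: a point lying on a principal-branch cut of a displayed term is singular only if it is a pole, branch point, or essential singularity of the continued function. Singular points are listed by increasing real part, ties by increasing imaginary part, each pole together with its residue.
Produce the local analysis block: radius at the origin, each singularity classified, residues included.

Branch term (-10/13)*log(1 - τ/(-1)): its argument vanishes at τ = -1, a logarithmic branch point, modulus 1.
The radius of convergence is the smallest modulus among the singular points: 1.

Radius of convergence at 0: 1.
At -1: a logarithmic branch point.


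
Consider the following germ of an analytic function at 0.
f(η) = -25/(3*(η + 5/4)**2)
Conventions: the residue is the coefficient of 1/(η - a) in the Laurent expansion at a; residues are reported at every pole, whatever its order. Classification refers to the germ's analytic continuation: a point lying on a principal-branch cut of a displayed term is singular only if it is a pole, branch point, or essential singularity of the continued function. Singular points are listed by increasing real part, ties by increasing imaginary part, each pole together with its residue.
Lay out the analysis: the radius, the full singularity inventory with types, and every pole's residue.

Denominator factor (η + 5/4)^2: pole of order 2 at -5/4, modulus 5/4.
The radius of convergence is the smallest modulus among the singular points: 5/4.
At the order-2 pole -5/4 set g(η) = (η - (-5/4))^2*f(η) = -25/3.
Order-2 pole: residue = g'(a); g'(-5/4) = 0, so the residue is 0.

Radius of convergence at 0: 5/4.
At -5/4: a pole of order 2; residue 0.


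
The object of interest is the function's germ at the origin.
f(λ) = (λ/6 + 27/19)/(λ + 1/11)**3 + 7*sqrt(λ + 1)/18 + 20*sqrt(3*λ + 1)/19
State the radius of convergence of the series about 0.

Denominator factor (λ + 1/11)^3: pole of order 3 at -1/11, modulus 1/11.
Branch term (7/18)*sqrt(1 - λ/(-1)): its argument vanishes at λ = -1, a square-root branch point, modulus 1.
Branch term (20/19)*sqrt(1 - λ/(-1/3)): its argument vanishes at λ = -1/3, a square-root branch point, modulus 1/3.
The radius of convergence is the smallest modulus among the singular points: 1/11.

The radius of convergence is 1/11.


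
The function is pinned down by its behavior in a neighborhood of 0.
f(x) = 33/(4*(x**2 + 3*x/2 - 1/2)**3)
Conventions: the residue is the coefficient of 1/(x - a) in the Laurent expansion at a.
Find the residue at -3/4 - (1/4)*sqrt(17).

The factor x**2 + 3*x/2 - 1/2 splits as (x - a)(x - a') with a = -3/4 - (1/4)*sqrt(17), a' = -3/4 + (1/4)*sqrt(17). At the order-3 pole a set g(x) = (x - a)^3*f(x) = [33/4] / (x - a')^3.
Order-3 pole: residue = g''(a)/2; g''(-3/4 - (1/4)*sqrt(17)) = -(3168/4913)*sqrt(17), so the residue is -(1584/4913)*sqrt(17).

The residue is -(1584/4913)*sqrt(17).


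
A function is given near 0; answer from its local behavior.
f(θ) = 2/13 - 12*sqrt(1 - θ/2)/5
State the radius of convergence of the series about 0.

Branch term (-12/5)*sqrt(1 - θ/(2)): its argument vanishes at θ = 2, a square-root branch point, modulus 2.
The radius of convergence is the smallest modulus among the singular points: 2.

The radius of convergence is 2.


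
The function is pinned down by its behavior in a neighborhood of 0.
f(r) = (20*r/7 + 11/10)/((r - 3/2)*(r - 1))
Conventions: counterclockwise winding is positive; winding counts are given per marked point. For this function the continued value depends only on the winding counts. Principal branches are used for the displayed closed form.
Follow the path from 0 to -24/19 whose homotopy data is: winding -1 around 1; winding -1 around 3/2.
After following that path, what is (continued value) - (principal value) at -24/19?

Continued minus principal equals 0.

The function is rational, hence single-valued: continuing it around any pole returns the same value, so the difference is 0.


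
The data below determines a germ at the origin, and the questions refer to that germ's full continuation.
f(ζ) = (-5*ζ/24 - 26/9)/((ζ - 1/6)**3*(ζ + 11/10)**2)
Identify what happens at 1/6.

The point is a pole of order 3.

The denominator factor ζ - 1/6 vanishes at 1/6 and appears to the power 3; the numerator there equals -421/144, nonzero, and no other factor vanishes.
Hence a pole whose order is the multiplicity, 3.


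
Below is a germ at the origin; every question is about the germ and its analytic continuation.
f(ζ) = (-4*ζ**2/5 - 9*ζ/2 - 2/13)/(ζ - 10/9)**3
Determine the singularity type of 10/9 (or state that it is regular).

The point is a pole of order 3.

The denominator factor ζ - 10/9 vanishes at 10/9 and appears to the power 3; the numerator there equals -6467/1053, nonzero, and no other factor vanishes.
Hence a pole whose order is the multiplicity, 3.


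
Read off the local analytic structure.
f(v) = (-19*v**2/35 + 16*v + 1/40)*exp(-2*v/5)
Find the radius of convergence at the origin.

The factor exp(-2*v/5) is entire and contributes no finite singular point.
The polynomial part has no poles.
No finite singular points: the Taylor series at 0 converges everywhere.

The radius of convergence is infinite.


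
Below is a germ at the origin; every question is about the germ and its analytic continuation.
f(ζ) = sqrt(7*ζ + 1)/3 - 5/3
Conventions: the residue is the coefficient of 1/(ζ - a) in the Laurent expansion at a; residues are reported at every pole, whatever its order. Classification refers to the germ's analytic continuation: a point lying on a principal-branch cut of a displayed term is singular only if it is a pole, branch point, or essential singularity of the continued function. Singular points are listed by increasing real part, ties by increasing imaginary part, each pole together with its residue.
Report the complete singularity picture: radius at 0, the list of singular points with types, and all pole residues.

Branch term (1/3)*sqrt(1 - ζ/(-1/7)): its argument vanishes at ζ = -1/7, a square-root branch point, modulus 1/7.
The radius of convergence is the smallest modulus among the singular points: 1/7.

Radius of convergence at 0: 1/7.
At -1/7: an algebraic (square-root) branch point.


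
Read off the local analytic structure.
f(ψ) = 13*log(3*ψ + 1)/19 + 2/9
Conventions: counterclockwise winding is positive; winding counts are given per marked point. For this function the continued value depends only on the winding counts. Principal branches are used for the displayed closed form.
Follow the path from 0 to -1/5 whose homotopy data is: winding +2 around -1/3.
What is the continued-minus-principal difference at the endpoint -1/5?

The rational part is single-valued and drops out of the difference; each branch term changes only by its own monodromy.
(13/19)*log(1 - ψ/(-1/3)): each positive loop around -1/3 adds 2*pi*i to the log, so winding +2 contributes (13/19)*(2)*2*pi*i = (52/19)*pi*i.
Summing the contributions at ψ = -1/5 gives (52/19)*pi*i.

Continued minus principal equals (52/19)*pi*i.


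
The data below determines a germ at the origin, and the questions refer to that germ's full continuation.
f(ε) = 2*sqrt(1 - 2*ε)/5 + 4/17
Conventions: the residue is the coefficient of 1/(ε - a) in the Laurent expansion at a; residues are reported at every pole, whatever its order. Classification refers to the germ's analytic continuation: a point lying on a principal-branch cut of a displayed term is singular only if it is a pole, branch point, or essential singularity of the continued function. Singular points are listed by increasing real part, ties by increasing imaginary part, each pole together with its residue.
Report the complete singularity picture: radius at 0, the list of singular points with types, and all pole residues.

Branch term (2/5)*sqrt(1 - ε/(1/2)): its argument vanishes at ε = 1/2, a square-root branch point, modulus 1/2.
The radius of convergence is the smallest modulus among the singular points: 1/2.

Radius of convergence at 0: 1/2.
At 1/2: an algebraic (square-root) branch point.


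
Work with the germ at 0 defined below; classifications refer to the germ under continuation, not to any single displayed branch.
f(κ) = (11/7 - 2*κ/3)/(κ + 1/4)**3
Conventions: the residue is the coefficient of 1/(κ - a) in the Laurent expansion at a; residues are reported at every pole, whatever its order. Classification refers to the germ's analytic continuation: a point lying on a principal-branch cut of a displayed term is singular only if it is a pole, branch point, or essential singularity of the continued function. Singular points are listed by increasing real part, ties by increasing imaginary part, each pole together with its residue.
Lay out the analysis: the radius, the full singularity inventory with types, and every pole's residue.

Denominator factor (κ + 1/4)^3: pole of order 3 at -1/4, modulus 1/4.
The radius of convergence is the smallest modulus among the singular points: 1/4.
At the order-3 pole -1/4 set g(κ) = (κ - (-1/4))^3*f(κ) = 11/7 - 2*κ/3.
Order-3 pole: residue = g''(a)/2; g''(-1/4) = 0, so the residue is 0.

Radius of convergence at 0: 1/4.
At -1/4: a pole of order 3; residue 0.


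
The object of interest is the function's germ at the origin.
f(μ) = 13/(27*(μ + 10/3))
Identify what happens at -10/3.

The denominator factor μ + 10/3 vanishes at -10/3 and appears to the power 1; the numerator there equals 13/27, nonzero, and no other factor vanishes.
Hence a pole whose order is the multiplicity, 1.

The point is a pole of order 1.


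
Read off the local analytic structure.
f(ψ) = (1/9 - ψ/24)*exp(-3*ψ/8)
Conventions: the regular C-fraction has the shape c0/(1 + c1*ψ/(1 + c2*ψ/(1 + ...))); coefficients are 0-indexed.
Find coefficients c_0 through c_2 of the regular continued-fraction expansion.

The regular C-fraction coefficients are [1/9, 3/4, -15/32].

Taylor coefficients (expand at 0): a_0 = 1/9, a_1 = -1/12, a_2 = 3/128.
c0 = a_0 = 1/9. Peel one level at a time: if S = 1 + c*ψ/S' with S'(0) = 1, then c is the ψ-coefficient of S and S' = c*ψ/(S - 1).
S_1 = c0/f = 1 + (3/4)*ψ + (45/128)*ψ^2 + ...; c1 = 3/4.
S_2 = c1*ψ/(S_1 - 1) = 1 + (-15/32)*ψ + ...; c2 = -15/32.


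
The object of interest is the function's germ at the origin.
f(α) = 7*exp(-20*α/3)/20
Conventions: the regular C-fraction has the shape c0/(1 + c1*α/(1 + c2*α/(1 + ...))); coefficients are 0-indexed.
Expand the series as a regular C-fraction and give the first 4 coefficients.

The regular C-fraction coefficients are [7/20, 20/3, -10/3, 10/9].

Taylor coefficients (expand at 0): a_0 = 7/20, a_1 = -7/3, a_2 = 70/9, a_3 = -1400/81.
c0 = a_0 = 7/20. Peel one level at a time: if S = 1 + c*α/S' with S'(0) = 1, then c is the α-coefficient of S and S' = c*α/(S - 1).
S_1 = c0/f = 1 + (20/3)*α + (200/9)*α^2 + ...; c1 = 20/3.
S_2 = c1*α/(S_1 - 1) = 1 + (-10/3)*α + (100/27)*α^2 + ...; c2 = -10/3.
S_3 = c2*α/(S_2 - 1) = 1 + (10/9)*α + ...; c3 = 10/9.


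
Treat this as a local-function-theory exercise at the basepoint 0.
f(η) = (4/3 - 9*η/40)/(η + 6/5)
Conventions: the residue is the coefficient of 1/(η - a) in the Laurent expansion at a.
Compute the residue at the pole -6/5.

The residue is 481/300.

At the order-1 pole -6/5 set g(η) = (η - (-6/5))*f(η) = 4/3 - 9*η/40.
Simple pole: residue = g(a) at a = -6/5, which is 481/300.


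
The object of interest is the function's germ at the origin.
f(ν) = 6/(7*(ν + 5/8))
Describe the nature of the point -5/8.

The denominator factor ν + 5/8 vanishes at -5/8 and appears to the power 1; the numerator there equals 6/7, nonzero, and no other factor vanishes.
Hence a pole whose order is the multiplicity, 1.

The point is a pole of order 1.


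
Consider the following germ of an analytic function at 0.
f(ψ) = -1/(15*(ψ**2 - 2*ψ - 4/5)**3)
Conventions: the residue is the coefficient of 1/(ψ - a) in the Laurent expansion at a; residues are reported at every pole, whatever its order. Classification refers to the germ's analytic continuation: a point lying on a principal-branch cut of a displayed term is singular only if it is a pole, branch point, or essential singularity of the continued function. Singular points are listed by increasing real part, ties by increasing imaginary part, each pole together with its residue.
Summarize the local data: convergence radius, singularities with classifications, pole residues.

Radius of convergence at 0: -1 + (3/5)*sqrt(5).
At 1 - (3/5)*sqrt(5): a pole of order 3; residue (5/3888)*sqrt(5).
At 1 + (3/5)*sqrt(5): a pole of order 3; residue -(5/3888)*sqrt(5).

Denominator factor (ψ**2 - 2*ψ - 4/5)^3: discriminant 36/5, real irrational roots 1 + (3/5)*sqrt(5) and 1 - (3/5)*sqrt(5); poles of order 3, moduli 1 + (3/5)*sqrt(5) and -1 + (3/5)*sqrt(5).
The radius of convergence is the smallest modulus among the singular points: -1 + (3/5)*sqrt(5).
The factor ψ**2 - 2*ψ - 4/5 splits as (ψ - a)(ψ - a') with a = 1 - (3/5)*sqrt(5), a' = 1 + (3/5)*sqrt(5). At the order-3 pole a set g(ψ) = (ψ - a)^3*f(ψ) = [-1/15] / (ψ - a')^3.
Order-3 pole: residue = g''(a)/2; g''(1 - (3/5)*sqrt(5)) = (5/1944)*sqrt(5), so the residue is (5/3888)*sqrt(5).
The factor ψ**2 - 2*ψ - 4/5 splits as (ψ - a)(ψ - a') with a = 1 + (3/5)*sqrt(5), a' = 1 - (3/5)*sqrt(5). At the order-3 pole a set g(ψ) = (ψ - a)^3*f(ψ) = [-1/15] / (ψ - a')^3.
Order-3 pole: residue = g''(a)/2; g''(1 + (3/5)*sqrt(5)) = -(5/1944)*sqrt(5), so the residue is -(5/3888)*sqrt(5).
List the singular points by increasing real part (a conjugate pair: the negative imaginary part first).


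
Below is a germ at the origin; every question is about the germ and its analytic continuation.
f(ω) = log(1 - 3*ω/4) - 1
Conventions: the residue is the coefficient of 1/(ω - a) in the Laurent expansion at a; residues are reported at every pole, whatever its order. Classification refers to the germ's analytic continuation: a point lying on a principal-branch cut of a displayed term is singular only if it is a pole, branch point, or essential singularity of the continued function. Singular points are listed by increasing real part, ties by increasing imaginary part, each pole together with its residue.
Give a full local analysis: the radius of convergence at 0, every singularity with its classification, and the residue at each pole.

Branch term (1)*log(1 - ω/(4/3)): its argument vanishes at ω = 4/3, a logarithmic branch point, modulus 4/3.
The radius of convergence is the smallest modulus among the singular points: 4/3.

Radius of convergence at 0: 4/3.
At 4/3: a logarithmic branch point.


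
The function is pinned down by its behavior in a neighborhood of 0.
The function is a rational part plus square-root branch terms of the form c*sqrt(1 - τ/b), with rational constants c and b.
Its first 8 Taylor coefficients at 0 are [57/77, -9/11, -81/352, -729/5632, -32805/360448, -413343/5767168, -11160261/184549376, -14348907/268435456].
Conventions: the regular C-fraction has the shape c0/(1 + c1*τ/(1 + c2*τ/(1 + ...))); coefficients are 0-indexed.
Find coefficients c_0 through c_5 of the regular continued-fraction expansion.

The regular C-fraction coefficients are [57/77, 21/19, -843/608, -513/8992, -4545/8992, -2529/16160].

Taylor coefficients (read off): a_0 = 57/77, a_1 = -9/11, a_2 = -81/352, a_3 = -729/5632, a_4 = -32805/360448, a_5 = -413343/5767168.
c0 = a_0 = 57/77. Peel one level at a time: if S = 1 + c*τ/S' with S'(0) = 1, then c is the τ-coefficient of S and S' = c*τ/(S - 1).
S_1 = c0/f = 1 + (21/19)*τ + (17703/11552)*τ^2 + ...; c1 = 21/19.
S_2 = c1*τ/(S_1 - 1) = 1 + (-843/608)*τ + (-81/1024)*τ^2 + ...; c2 = -843/608.
S_3 = c2*τ/(S_2 - 1) = 1 + (-513/8992)*τ + (-2331585/80856064)*τ^2 + ...; c3 = -513/8992.
S_4 = c3*τ/(S_3 - 1) = 1 + (-4545/8992)*τ + (-81/1024)*τ^2 + ...; c4 = -4545/8992.
S_5 = c4*τ/(S_4 - 1) = 1 + (-2529/16160)*τ + ...; c5 = -2529/16160.


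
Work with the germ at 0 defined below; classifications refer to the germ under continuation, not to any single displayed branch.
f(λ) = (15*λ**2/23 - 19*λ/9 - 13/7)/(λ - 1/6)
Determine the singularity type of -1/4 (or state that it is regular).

The point is a regular point.

Denominator factors: λ - 1/6 = -5/12 at λ = -1/4 — none vanishes.
So the germ continues analytically to -1/4.


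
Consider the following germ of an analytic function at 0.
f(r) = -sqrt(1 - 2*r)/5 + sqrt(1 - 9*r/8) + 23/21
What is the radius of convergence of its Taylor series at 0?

The radius of convergence is 1/2.

Branch term (-1/5)*sqrt(1 - r/(1/2)): its argument vanishes at r = 1/2, a square-root branch point, modulus 1/2.
Branch term (1)*sqrt(1 - r/(8/9)): its argument vanishes at r = 8/9, a square-root branch point, modulus 8/9.
The radius of convergence is the smallest modulus among the singular points: 1/2.


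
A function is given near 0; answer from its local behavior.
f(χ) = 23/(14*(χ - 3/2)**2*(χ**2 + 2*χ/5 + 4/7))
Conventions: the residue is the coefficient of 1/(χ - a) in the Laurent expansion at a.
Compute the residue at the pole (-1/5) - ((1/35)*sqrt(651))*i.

The residue is (54740/229441) + ((189865/21338013)*sqrt(651))*i.

The factor χ**2 + 2*χ/5 + 4/7 splits as (χ - a)(χ - a') with a = (-1/5) - ((1/35)*sqrt(651))*i, a' = (-1/5) + ((1/35)*sqrt(651))*i. At the order-1 pole a set g(χ) = (χ - a)*f(χ) = [23/(14*(χ - 3/2)**2)] / (χ - a').
Simple pole: residue = g(a) at a = (-1/5) - ((1/35)*sqrt(651))*i, which is (54740/229441) + ((189865/21338013)*sqrt(651))*i.


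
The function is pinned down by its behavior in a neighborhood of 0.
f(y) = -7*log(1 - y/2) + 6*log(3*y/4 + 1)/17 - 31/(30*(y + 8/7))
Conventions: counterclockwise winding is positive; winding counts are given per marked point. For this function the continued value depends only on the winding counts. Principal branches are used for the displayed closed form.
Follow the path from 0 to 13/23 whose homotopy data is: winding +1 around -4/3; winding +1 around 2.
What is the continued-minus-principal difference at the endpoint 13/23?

The rational part is single-valued and drops out of the difference; each branch term changes only by its own monodromy.
(-7)*log(1 - y/(2)): each positive loop around 2 adds 2*pi*i to the log, so winding +1 contributes (-7)*(1)*2*pi*i = -(14)*pi*i.
(6/17)*log(1 - y/(-4/3)): each positive loop around -4/3 adds 2*pi*i to the log, so winding +1 contributes (6/17)*(1)*2*pi*i = (12/17)*pi*i.
Summing the contributions at y = 13/23 gives -(226/17)*pi*i.

Continued minus principal equals -(226/17)*pi*i.


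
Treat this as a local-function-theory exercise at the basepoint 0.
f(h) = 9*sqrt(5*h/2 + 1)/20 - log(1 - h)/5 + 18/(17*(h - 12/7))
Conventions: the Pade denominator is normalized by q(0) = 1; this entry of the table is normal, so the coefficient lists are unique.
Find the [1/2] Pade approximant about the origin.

Taylor coefficients needed (expand at 0): a_0 = -57/340, a_1 = 547/1360, a_2 = -15071/32640, a_3 = 150217/391680.
Write the denominator as Q(h) = 1 + q1*h + q2*h^2. Requiring Q*f - P = O(h^4) with deg P <= 1 kills the coefficients of h^2..h^3 in Q*f:
  h^2: a_2 + q1*a_1 + q2*a_0 = 0, i.e. -15071/32640 + (547/1360)*q1 + (-57/340)*q2 = 0.
  h^3: a_3 + q1*a_2 + q2*a_1 = 0, i.e. 150217/391680 + (-15071/32640)*q1 + (547/1360)*q2 = 0.
Solving this linear system: q1 = 158521/110142, q2 = 3693979/5286816.
The numerator is Q*f truncated at degree 1: P0 = a_0 = -57/340; P1 = a_1 + q1*a_0 = 4017481/24965520.

The Pade approximant has numerator coefficients [-57/340, 4017481/24965520]; denominator coefficients [1, 158521/110142, 3693979/5286816].


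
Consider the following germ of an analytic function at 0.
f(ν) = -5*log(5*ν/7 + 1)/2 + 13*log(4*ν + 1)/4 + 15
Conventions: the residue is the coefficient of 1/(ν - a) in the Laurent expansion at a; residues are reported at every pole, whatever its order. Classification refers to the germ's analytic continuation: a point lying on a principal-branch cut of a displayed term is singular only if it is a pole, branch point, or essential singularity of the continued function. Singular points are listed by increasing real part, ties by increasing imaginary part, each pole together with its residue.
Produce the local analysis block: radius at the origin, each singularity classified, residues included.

Branch term (13/4)*log(1 - ν/(-1/4)): its argument vanishes at ν = -1/4, a logarithmic branch point, modulus 1/4.
Branch term (-5/2)*log(1 - ν/(-7/5)): its argument vanishes at ν = -7/5, a logarithmic branch point, modulus 7/5.
The radius of convergence is the smallest modulus among the singular points: 1/4.
List the singular points by increasing real part (a conjugate pair: the negative imaginary part first).

Radius of convergence at 0: 1/4.
At -7/5: a logarithmic branch point.
At -1/4: a logarithmic branch point.


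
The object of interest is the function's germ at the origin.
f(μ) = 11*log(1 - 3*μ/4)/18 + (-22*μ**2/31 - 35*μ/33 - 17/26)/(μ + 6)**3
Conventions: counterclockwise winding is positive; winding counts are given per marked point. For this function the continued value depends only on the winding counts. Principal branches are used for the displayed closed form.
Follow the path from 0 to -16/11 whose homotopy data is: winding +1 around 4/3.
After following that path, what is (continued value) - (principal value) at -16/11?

The rational part is single-valued and drops out of the difference; each branch term changes only by its own monodromy.
(11/18)*log(1 - μ/(4/3)): each positive loop around 4/3 adds 2*pi*i to the log, so winding +1 contributes (11/18)*(1)*2*pi*i = (11/9)*pi*i.
Summing the contributions at μ = -16/11 gives (11/9)*pi*i.

Continued minus principal equals (11/9)*pi*i.
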